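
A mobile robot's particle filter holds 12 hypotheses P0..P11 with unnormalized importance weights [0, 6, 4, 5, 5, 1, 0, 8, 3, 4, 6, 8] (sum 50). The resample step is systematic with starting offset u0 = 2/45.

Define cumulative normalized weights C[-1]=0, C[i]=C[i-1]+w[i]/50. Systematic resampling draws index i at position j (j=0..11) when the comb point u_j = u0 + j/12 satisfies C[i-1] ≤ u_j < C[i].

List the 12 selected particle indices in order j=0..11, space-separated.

C = [0, 3/25, 1/5, 3/10, 2/5, 21/50, 21/50, 29/50, 16/25, 18/25, 21/25, 1]
j=0: u_0=2/45 ∈ [0, 3/25) → index 1
j=1: u_1=23/180 ∈ [3/25, 1/5) → index 2
j=2: u_2=19/90 ∈ [1/5, 3/10) → index 3
j=3: u_3=53/180 ∈ [1/5, 3/10) → index 3
j=4: u_4=17/45 ∈ [3/10, 2/5) → index 4
j=5: u_5=83/180 ∈ [21/50, 29/50) → index 7
j=6: u_6=49/90 ∈ [21/50, 29/50) → index 7
j=7: u_7=113/180 ∈ [29/50, 16/25) → index 8
j=8: u_8=32/45 ∈ [16/25, 18/25) → index 9
j=9: u_9=143/180 ∈ [18/25, 21/25) → index 10
j=10: u_10=79/90 ∈ [21/25, 1) → index 11
j=11: u_11=173/180 ∈ [21/25, 1) → index 11

1 2 3 3 4 7 7 8 9 10 11 11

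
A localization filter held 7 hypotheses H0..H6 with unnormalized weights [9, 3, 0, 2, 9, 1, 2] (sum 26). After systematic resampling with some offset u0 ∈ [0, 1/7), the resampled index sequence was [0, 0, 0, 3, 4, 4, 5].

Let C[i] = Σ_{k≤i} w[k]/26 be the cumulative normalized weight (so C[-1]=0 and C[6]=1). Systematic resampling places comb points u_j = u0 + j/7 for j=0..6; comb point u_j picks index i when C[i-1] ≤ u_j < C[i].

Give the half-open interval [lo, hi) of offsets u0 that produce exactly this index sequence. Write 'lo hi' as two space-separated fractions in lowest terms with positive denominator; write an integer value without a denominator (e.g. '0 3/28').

3/91 11/182

C = [9/26, 6/13, 6/13, 7/13, 23/26, 12/13, 1]
j=0 picked index 0: u0 ∈ [0, 9/26)
j=1 picked index 0: u0 ∈ [-1/7, 37/182)
j=2 picked index 0: u0 ∈ [-2/7, 11/182)
j=3 picked index 3: u0 ∈ [3/91, 10/91)
j=4 picked index 4: u0 ∈ [-3/91, 57/182)
j=5 picked index 4: u0 ∈ [-16/91, 31/182)
j=6 picked index 5: u0 ∈ [5/182, 6/91)
intersection: [3/91, 11/182)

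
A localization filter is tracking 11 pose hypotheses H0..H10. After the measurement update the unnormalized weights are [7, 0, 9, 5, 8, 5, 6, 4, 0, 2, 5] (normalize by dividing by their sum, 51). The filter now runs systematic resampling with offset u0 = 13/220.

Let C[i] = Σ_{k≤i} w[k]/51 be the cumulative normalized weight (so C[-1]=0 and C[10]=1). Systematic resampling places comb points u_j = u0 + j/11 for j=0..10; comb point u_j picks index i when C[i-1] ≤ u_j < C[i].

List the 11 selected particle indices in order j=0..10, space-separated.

C = [7/51, 7/51, 16/51, 7/17, 29/51, 2/3, 40/51, 44/51, 44/51, 46/51, 1]
j=0: u_0=13/220 ∈ [0, 7/51) → index 0
j=1: u_1=3/20 ∈ [7/51, 16/51) → index 2
j=2: u_2=53/220 ∈ [7/51, 16/51) → index 2
j=3: u_3=73/220 ∈ [16/51, 7/17) → index 3
j=4: u_4=93/220 ∈ [7/17, 29/51) → index 4
j=5: u_5=113/220 ∈ [7/17, 29/51) → index 4
j=6: u_6=133/220 ∈ [29/51, 2/3) → index 5
j=7: u_7=153/220 ∈ [2/3, 40/51) → index 6
j=8: u_8=173/220 ∈ [40/51, 44/51) → index 7
j=9: u_9=193/220 ∈ [44/51, 46/51) → index 9
j=10: u_10=213/220 ∈ [46/51, 1) → index 10

0 2 2 3 4 4 5 6 7 9 10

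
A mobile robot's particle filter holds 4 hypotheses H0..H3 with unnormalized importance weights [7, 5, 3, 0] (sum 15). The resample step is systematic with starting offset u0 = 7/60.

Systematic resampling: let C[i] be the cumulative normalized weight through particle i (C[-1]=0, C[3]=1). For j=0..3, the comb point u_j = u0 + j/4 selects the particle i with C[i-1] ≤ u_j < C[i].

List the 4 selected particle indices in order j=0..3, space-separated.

0 0 1 2

C = [7/15, 4/5, 1, 1]
j=0: u_0=7/60 ∈ [0, 7/15) → index 0
j=1: u_1=11/30 ∈ [0, 7/15) → index 0
j=2: u_2=37/60 ∈ [7/15, 4/5) → index 1
j=3: u_3=13/15 ∈ [4/5, 1) → index 2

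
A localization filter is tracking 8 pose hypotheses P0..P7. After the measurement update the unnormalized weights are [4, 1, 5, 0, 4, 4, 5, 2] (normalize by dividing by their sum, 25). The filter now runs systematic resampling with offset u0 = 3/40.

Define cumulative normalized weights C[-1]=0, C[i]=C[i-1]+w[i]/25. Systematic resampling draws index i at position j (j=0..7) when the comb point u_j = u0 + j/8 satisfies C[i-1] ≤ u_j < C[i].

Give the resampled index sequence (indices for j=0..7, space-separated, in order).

C = [4/25, 1/5, 2/5, 2/5, 14/25, 18/25, 23/25, 1]
j=0: u_0=3/40 ∈ [0, 4/25) → index 0
j=1: u_1=1/5 ∈ [1/5, 2/5) → index 2
j=2: u_2=13/40 ∈ [1/5, 2/5) → index 2
j=3: u_3=9/20 ∈ [2/5, 14/25) → index 4
j=4: u_4=23/40 ∈ [14/25, 18/25) → index 5
j=5: u_5=7/10 ∈ [14/25, 18/25) → index 5
j=6: u_6=33/40 ∈ [18/25, 23/25) → index 6
j=7: u_7=19/20 ∈ [23/25, 1) → index 7

0 2 2 4 5 5 6 7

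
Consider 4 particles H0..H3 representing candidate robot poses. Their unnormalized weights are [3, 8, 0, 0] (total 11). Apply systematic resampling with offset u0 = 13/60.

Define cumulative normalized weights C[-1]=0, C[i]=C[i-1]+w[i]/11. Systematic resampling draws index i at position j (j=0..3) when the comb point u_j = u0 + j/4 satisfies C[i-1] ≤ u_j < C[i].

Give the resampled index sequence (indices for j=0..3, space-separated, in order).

0 1 1 1

C = [3/11, 1, 1, 1]
j=0: u_0=13/60 ∈ [0, 3/11) → index 0
j=1: u_1=7/15 ∈ [3/11, 1) → index 1
j=2: u_2=43/60 ∈ [3/11, 1) → index 1
j=3: u_3=29/30 ∈ [3/11, 1) → index 1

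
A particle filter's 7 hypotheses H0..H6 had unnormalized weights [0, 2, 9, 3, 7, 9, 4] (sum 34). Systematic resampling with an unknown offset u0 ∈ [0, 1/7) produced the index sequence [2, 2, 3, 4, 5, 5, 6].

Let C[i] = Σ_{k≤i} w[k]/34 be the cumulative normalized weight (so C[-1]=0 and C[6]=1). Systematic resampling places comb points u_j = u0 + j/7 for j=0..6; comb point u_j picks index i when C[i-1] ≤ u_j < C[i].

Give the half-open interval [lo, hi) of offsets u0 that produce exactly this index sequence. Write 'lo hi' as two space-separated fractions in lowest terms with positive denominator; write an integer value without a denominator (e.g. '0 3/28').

C = [0, 1/17, 11/34, 7/17, 21/34, 15/17, 1]
j=0 picked index 2: u0 ∈ [1/17, 11/34)
j=1 picked index 2: u0 ∈ [-10/119, 43/238)
j=2 picked index 3: u0 ∈ [9/238, 15/119)
j=3 picked index 4: u0 ∈ [-2/119, 45/238)
j=4 picked index 5: u0 ∈ [11/238, 37/119)
j=5 picked index 5: u0 ∈ [-23/238, 20/119)
j=6 picked index 6: u0 ∈ [3/119, 1/7)
intersection: [1/17, 15/119)

1/17 15/119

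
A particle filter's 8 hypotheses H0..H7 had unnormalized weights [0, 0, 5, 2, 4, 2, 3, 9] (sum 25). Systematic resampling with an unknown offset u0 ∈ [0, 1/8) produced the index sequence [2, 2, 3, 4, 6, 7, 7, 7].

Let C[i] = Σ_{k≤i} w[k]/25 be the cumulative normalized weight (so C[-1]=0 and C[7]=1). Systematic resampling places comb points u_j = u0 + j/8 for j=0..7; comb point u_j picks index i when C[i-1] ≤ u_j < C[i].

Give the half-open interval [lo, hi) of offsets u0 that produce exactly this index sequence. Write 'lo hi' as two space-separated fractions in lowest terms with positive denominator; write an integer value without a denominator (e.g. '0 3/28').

C = [0, 0, 1/5, 7/25, 11/25, 13/25, 16/25, 1]
j=0 picked index 2: u0 ∈ [0, 1/5)
j=1 picked index 2: u0 ∈ [-1/8, 3/40)
j=2 picked index 3: u0 ∈ [-1/20, 3/100)
j=3 picked index 4: u0 ∈ [-19/200, 13/200)
j=4 picked index 6: u0 ∈ [1/50, 7/50)
j=5 picked index 7: u0 ∈ [3/200, 3/8)
j=6 picked index 7: u0 ∈ [-11/100, 1/4)
j=7 picked index 7: u0 ∈ [-47/200, 1/8)
intersection: [1/50, 3/100)

1/50 3/100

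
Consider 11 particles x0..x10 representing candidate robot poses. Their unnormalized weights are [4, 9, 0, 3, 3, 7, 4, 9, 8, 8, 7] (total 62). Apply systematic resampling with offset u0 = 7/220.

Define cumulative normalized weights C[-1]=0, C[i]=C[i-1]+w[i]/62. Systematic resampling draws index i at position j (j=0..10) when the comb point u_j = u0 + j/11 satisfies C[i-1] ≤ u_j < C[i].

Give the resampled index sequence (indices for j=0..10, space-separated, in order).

C = [2/31, 13/62, 13/62, 8/31, 19/62, 13/31, 15/31, 39/62, 47/62, 55/62, 1]
j=0: u_0=7/220 ∈ [0, 2/31) → index 0
j=1: u_1=27/220 ∈ [2/31, 13/62) → index 1
j=2: u_2=47/220 ∈ [13/62, 8/31) → index 3
j=3: u_3=67/220 ∈ [8/31, 19/62) → index 4
j=4: u_4=87/220 ∈ [19/62, 13/31) → index 5
j=5: u_5=107/220 ∈ [15/31, 39/62) → index 7
j=6: u_6=127/220 ∈ [15/31, 39/62) → index 7
j=7: u_7=147/220 ∈ [39/62, 47/62) → index 8
j=8: u_8=167/220 ∈ [47/62, 55/62) → index 9
j=9: u_9=17/20 ∈ [47/62, 55/62) → index 9
j=10: u_10=207/220 ∈ [55/62, 1) → index 10

0 1 3 4 5 7 7 8 9 9 10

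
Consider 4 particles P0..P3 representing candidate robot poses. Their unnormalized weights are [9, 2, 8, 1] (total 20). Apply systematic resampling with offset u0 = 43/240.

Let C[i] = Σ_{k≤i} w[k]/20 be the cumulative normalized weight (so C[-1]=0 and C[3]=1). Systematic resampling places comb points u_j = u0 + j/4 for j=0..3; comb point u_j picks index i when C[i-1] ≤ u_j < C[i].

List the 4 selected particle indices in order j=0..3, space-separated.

0 0 2 2

C = [9/20, 11/20, 19/20, 1]
j=0: u_0=43/240 ∈ [0, 9/20) → index 0
j=1: u_1=103/240 ∈ [0, 9/20) → index 0
j=2: u_2=163/240 ∈ [11/20, 19/20) → index 2
j=3: u_3=223/240 ∈ [11/20, 19/20) → index 2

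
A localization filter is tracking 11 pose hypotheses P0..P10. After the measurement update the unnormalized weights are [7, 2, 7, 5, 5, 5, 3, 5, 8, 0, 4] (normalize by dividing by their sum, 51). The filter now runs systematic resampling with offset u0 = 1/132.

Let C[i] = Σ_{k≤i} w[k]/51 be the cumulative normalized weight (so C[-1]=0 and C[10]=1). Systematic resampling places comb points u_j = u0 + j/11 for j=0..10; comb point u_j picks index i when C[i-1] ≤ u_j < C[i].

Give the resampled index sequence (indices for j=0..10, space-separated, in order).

0 0 2 2 3 4 5 6 7 8 8

C = [7/51, 3/17, 16/51, 7/17, 26/51, 31/51, 2/3, 13/17, 47/51, 47/51, 1]
j=0: u_0=1/132 ∈ [0, 7/51) → index 0
j=1: u_1=13/132 ∈ [0, 7/51) → index 0
j=2: u_2=25/132 ∈ [3/17, 16/51) → index 2
j=3: u_3=37/132 ∈ [3/17, 16/51) → index 2
j=4: u_4=49/132 ∈ [16/51, 7/17) → index 3
j=5: u_5=61/132 ∈ [7/17, 26/51) → index 4
j=6: u_6=73/132 ∈ [26/51, 31/51) → index 5
j=7: u_7=85/132 ∈ [31/51, 2/3) → index 6
j=8: u_8=97/132 ∈ [2/3, 13/17) → index 7
j=9: u_9=109/132 ∈ [13/17, 47/51) → index 8
j=10: u_10=11/12 ∈ [13/17, 47/51) → index 8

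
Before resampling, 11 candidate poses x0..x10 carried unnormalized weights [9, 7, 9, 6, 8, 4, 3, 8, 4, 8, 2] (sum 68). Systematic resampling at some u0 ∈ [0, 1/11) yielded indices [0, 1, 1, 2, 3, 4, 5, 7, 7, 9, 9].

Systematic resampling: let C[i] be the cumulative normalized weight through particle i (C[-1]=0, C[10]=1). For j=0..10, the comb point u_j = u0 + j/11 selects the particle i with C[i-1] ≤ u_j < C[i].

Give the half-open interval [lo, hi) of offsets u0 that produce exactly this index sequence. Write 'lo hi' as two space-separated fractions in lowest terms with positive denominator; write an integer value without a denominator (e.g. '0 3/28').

C = [9/68, 4/17, 25/68, 31/68, 39/68, 43/68, 23/34, 27/34, 29/34, 33/34, 1]
j=0 picked index 0: u0 ∈ [0, 9/68)
j=1 picked index 1: u0 ∈ [31/748, 27/187)
j=2 picked index 1: u0 ∈ [-37/748, 10/187)
j=3 picked index 2: u0 ∈ [-7/187, 71/748)
j=4 picked index 3: u0 ∈ [3/748, 69/748)
j=5 picked index 4: u0 ∈ [1/748, 89/748)
j=6 picked index 5: u0 ∈ [21/748, 65/748)
j=7 picked index 7: u0 ∈ [15/374, 59/374)
j=8 picked index 7: u0 ∈ [-19/374, 25/374)
j=9 picked index 9: u0 ∈ [13/374, 57/374)
j=10 picked index 9: u0 ∈ [-21/374, 23/374)
intersection: [31/748, 10/187)

31/748 10/187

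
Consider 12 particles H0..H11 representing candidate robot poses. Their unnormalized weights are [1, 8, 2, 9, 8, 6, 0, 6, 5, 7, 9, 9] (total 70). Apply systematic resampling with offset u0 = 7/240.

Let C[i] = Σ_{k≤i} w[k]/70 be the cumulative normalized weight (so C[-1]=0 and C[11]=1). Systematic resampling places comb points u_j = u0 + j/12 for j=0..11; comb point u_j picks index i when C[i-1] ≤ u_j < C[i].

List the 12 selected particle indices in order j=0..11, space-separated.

C = [1/70, 9/70, 11/70, 2/7, 2/5, 17/35, 17/35, 4/7, 9/14, 26/35, 61/70, 1]
j=0: u_0=7/240 ∈ [1/70, 9/70) → index 1
j=1: u_1=9/80 ∈ [1/70, 9/70) → index 1
j=2: u_2=47/240 ∈ [11/70, 2/7) → index 3
j=3: u_3=67/240 ∈ [11/70, 2/7) → index 3
j=4: u_4=29/80 ∈ [2/7, 2/5) → index 4
j=5: u_5=107/240 ∈ [2/5, 17/35) → index 5
j=6: u_6=127/240 ∈ [17/35, 4/7) → index 7
j=7: u_7=49/80 ∈ [4/7, 9/14) → index 8
j=8: u_8=167/240 ∈ [9/14, 26/35) → index 9
j=9: u_9=187/240 ∈ [26/35, 61/70) → index 10
j=10: u_10=69/80 ∈ [26/35, 61/70) → index 10
j=11: u_11=227/240 ∈ [61/70, 1) → index 11

1 1 3 3 4 5 7 8 9 10 10 11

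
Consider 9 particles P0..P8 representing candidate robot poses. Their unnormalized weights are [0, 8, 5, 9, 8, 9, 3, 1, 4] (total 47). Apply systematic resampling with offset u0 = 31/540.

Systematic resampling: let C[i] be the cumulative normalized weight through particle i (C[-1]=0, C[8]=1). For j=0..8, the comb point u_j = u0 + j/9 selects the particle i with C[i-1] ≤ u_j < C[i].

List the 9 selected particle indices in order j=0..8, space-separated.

C = [0, 8/47, 13/47, 22/47, 30/47, 39/47, 42/47, 43/47, 1]
j=0: u_0=31/540 ∈ [0, 8/47) → index 1
j=1: u_1=91/540 ∈ [0, 8/47) → index 1
j=2: u_2=151/540 ∈ [13/47, 22/47) → index 3
j=3: u_3=211/540 ∈ [13/47, 22/47) → index 3
j=4: u_4=271/540 ∈ [22/47, 30/47) → index 4
j=5: u_5=331/540 ∈ [22/47, 30/47) → index 4
j=6: u_6=391/540 ∈ [30/47, 39/47) → index 5
j=7: u_7=451/540 ∈ [39/47, 42/47) → index 6
j=8: u_8=511/540 ∈ [43/47, 1) → index 8

1 1 3 3 4 4 5 6 8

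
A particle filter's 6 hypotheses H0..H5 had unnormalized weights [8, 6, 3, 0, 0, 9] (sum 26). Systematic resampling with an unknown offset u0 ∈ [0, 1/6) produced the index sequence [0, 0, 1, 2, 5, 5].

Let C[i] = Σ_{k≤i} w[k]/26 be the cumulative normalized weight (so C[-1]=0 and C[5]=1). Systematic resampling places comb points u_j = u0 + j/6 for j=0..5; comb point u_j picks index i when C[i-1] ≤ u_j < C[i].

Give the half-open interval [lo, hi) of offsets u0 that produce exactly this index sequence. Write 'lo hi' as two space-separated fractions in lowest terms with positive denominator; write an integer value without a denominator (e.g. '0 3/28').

1/26 11/78

C = [4/13, 7/13, 17/26, 17/26, 17/26, 1]
j=0 picked index 0: u0 ∈ [0, 4/13)
j=1 picked index 0: u0 ∈ [-1/6, 11/78)
j=2 picked index 1: u0 ∈ [-1/39, 8/39)
j=3 picked index 2: u0 ∈ [1/26, 2/13)
j=4 picked index 5: u0 ∈ [-1/78, 1/3)
j=5 picked index 5: u0 ∈ [-7/39, 1/6)
intersection: [1/26, 11/78)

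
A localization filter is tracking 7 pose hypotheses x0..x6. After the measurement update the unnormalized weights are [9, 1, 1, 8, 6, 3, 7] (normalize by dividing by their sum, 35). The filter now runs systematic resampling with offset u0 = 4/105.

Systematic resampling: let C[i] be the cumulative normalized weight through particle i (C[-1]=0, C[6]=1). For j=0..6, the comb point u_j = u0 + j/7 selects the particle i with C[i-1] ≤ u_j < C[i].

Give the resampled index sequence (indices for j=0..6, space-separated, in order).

C = [9/35, 2/7, 11/35, 19/35, 5/7, 4/5, 1]
j=0: u_0=4/105 ∈ [0, 9/35) → index 0
j=1: u_1=19/105 ∈ [0, 9/35) → index 0
j=2: u_2=34/105 ∈ [11/35, 19/35) → index 3
j=3: u_3=7/15 ∈ [11/35, 19/35) → index 3
j=4: u_4=64/105 ∈ [19/35, 5/7) → index 4
j=5: u_5=79/105 ∈ [5/7, 4/5) → index 5
j=6: u_6=94/105 ∈ [4/5, 1) → index 6

0 0 3 3 4 5 6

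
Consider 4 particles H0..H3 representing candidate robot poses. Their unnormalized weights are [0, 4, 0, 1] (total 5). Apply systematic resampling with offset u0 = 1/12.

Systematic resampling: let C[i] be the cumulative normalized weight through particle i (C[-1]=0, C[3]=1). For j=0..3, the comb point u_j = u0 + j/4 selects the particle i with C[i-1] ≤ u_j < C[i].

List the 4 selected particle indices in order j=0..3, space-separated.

C = [0, 4/5, 4/5, 1]
j=0: u_0=1/12 ∈ [0, 4/5) → index 1
j=1: u_1=1/3 ∈ [0, 4/5) → index 1
j=2: u_2=7/12 ∈ [0, 4/5) → index 1
j=3: u_3=5/6 ∈ [4/5, 1) → index 3

1 1 1 3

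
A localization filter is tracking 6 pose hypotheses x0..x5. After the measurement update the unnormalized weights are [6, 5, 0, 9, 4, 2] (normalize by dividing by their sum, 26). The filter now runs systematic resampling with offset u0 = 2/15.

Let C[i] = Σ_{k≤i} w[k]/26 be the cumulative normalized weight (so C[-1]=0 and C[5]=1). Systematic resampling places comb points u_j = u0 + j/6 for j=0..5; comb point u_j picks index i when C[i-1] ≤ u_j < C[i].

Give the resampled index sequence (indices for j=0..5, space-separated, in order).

C = [3/13, 11/26, 11/26, 10/13, 12/13, 1]
j=0: u_0=2/15 ∈ [0, 3/13) → index 0
j=1: u_1=3/10 ∈ [3/13, 11/26) → index 1
j=2: u_2=7/15 ∈ [11/26, 10/13) → index 3
j=3: u_3=19/30 ∈ [11/26, 10/13) → index 3
j=4: u_4=4/5 ∈ [10/13, 12/13) → index 4
j=5: u_5=29/30 ∈ [12/13, 1) → index 5

0 1 3 3 4 5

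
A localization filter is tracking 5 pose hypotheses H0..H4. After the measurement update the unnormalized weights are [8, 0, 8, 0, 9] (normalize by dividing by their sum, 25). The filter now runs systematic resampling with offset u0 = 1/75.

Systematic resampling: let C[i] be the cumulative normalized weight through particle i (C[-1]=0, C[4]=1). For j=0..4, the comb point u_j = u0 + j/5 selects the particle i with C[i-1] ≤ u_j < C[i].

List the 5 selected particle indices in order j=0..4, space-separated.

0 0 2 2 4

C = [8/25, 8/25, 16/25, 16/25, 1]
j=0: u_0=1/75 ∈ [0, 8/25) → index 0
j=1: u_1=16/75 ∈ [0, 8/25) → index 0
j=2: u_2=31/75 ∈ [8/25, 16/25) → index 2
j=3: u_3=46/75 ∈ [8/25, 16/25) → index 2
j=4: u_4=61/75 ∈ [16/25, 1) → index 4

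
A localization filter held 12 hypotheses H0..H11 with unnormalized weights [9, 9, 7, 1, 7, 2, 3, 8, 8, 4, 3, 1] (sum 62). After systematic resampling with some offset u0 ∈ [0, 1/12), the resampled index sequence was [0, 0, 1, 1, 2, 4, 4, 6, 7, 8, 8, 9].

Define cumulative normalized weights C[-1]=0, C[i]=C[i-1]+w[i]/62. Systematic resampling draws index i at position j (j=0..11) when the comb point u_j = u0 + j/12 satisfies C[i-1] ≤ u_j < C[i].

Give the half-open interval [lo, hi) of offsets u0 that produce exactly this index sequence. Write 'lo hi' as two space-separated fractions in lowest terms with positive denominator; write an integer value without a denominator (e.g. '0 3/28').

C = [9/62, 9/31, 25/62, 13/31, 33/62, 35/62, 19/31, 23/31, 27/31, 29/31, 61/62, 1]
j=0 picked index 0: u0 ∈ [0, 9/62)
j=1 picked index 0: u0 ∈ [-1/12, 23/372)
j=2 picked index 1: u0 ∈ [-2/93, 23/186)
j=3 picked index 1: u0 ∈ [-13/124, 5/124)
j=4 picked index 2: u0 ∈ [-4/93, 13/186)
j=5 picked index 4: u0 ∈ [1/372, 43/372)
j=6 picked index 4: u0 ∈ [-5/62, 1/31)
j=7 picked index 6: u0 ∈ [-7/372, 11/372)
j=8 picked index 7: u0 ∈ [-5/93, 7/93)
j=9 picked index 8: u0 ∈ [-1/124, 15/124)
j=10 picked index 8: u0 ∈ [-17/186, 7/186)
j=11 picked index 9: u0 ∈ [-17/372, 7/372)
intersection: [1/372, 7/372)

1/372 7/372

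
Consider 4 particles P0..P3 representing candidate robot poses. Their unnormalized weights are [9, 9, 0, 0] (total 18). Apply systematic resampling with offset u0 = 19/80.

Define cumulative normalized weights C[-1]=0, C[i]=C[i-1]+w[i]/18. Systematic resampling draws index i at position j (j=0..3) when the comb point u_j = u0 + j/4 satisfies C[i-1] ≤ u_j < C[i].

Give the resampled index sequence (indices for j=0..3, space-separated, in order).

C = [1/2, 1, 1, 1]
j=0: u_0=19/80 ∈ [0, 1/2) → index 0
j=1: u_1=39/80 ∈ [0, 1/2) → index 0
j=2: u_2=59/80 ∈ [1/2, 1) → index 1
j=3: u_3=79/80 ∈ [1/2, 1) → index 1

0 0 1 1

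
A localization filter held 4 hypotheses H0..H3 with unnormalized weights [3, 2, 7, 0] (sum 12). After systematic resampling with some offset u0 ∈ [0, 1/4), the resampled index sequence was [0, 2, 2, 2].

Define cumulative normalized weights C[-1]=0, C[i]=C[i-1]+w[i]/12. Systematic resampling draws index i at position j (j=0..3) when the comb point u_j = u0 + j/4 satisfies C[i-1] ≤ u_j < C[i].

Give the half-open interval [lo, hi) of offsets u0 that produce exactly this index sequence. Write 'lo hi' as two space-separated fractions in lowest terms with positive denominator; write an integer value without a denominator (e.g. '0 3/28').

C = [1/4, 5/12, 1, 1]
j=0 picked index 0: u0 ∈ [0, 1/4)
j=1 picked index 2: u0 ∈ [1/6, 3/4)
j=2 picked index 2: u0 ∈ [-1/12, 1/2)
j=3 picked index 2: u0 ∈ [-1/3, 1/4)
intersection: [1/6, 1/4)

1/6 1/4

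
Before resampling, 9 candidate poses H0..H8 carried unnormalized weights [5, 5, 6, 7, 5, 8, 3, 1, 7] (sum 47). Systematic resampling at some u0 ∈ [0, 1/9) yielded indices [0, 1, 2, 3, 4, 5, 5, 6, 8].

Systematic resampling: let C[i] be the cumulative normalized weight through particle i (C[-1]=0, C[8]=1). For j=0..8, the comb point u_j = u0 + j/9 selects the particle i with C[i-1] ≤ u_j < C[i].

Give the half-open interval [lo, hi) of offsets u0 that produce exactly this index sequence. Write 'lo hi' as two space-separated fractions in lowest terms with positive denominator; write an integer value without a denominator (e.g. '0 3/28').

C = [5/47, 10/47, 16/47, 23/47, 28/47, 36/47, 39/47, 40/47, 1]
j=0 picked index 0: u0 ∈ [0, 5/47)
j=1 picked index 1: u0 ∈ [-2/423, 43/423)
j=2 picked index 2: u0 ∈ [-4/423, 50/423)
j=3 picked index 3: u0 ∈ [1/141, 22/141)
j=4 picked index 4: u0 ∈ [19/423, 64/423)
j=5 picked index 5: u0 ∈ [17/423, 89/423)
j=6 picked index 5: u0 ∈ [-10/141, 14/141)
j=7 picked index 6: u0 ∈ [-5/423, 22/423)
j=8 picked index 8: u0 ∈ [-16/423, 1/9)
intersection: [19/423, 22/423)

19/423 22/423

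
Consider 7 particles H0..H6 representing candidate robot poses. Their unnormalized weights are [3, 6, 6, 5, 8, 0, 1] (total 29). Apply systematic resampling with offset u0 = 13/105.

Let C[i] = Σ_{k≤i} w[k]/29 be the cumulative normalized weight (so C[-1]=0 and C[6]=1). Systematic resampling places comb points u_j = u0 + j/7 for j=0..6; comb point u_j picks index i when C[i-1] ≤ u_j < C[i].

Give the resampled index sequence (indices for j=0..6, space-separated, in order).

1 1 2 3 4 4 6

C = [3/29, 9/29, 15/29, 20/29, 28/29, 28/29, 1]
j=0: u_0=13/105 ∈ [3/29, 9/29) → index 1
j=1: u_1=4/15 ∈ [3/29, 9/29) → index 1
j=2: u_2=43/105 ∈ [9/29, 15/29) → index 2
j=3: u_3=58/105 ∈ [15/29, 20/29) → index 3
j=4: u_4=73/105 ∈ [20/29, 28/29) → index 4
j=5: u_5=88/105 ∈ [20/29, 28/29) → index 4
j=6: u_6=103/105 ∈ [28/29, 1) → index 6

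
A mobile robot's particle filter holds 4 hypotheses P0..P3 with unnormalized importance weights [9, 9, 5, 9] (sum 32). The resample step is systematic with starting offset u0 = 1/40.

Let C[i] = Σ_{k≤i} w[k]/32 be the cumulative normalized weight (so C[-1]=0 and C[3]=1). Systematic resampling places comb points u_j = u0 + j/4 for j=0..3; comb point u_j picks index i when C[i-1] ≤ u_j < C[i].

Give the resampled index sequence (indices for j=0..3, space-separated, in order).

0 0 1 3

C = [9/32, 9/16, 23/32, 1]
j=0: u_0=1/40 ∈ [0, 9/32) → index 0
j=1: u_1=11/40 ∈ [0, 9/32) → index 0
j=2: u_2=21/40 ∈ [9/32, 9/16) → index 1
j=3: u_3=31/40 ∈ [23/32, 1) → index 3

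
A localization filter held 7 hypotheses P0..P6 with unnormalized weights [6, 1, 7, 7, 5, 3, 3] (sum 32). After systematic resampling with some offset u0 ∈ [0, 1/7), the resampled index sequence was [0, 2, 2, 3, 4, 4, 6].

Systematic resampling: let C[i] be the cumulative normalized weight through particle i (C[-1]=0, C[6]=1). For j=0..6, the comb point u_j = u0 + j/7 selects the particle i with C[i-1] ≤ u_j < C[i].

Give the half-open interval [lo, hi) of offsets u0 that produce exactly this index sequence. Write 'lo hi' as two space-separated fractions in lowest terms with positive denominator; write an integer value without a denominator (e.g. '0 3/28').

C = [3/16, 7/32, 7/16, 21/32, 13/16, 29/32, 1]
j=0 picked index 0: u0 ∈ [0, 3/16)
j=1 picked index 2: u0 ∈ [17/224, 33/112)
j=2 picked index 2: u0 ∈ [-15/224, 17/112)
j=3 picked index 3: u0 ∈ [1/112, 51/224)
j=4 picked index 4: u0 ∈ [19/224, 27/112)
j=5 picked index 4: u0 ∈ [-13/224, 11/112)
j=6 picked index 6: u0 ∈ [11/224, 1/7)
intersection: [19/224, 11/112)

19/224 11/112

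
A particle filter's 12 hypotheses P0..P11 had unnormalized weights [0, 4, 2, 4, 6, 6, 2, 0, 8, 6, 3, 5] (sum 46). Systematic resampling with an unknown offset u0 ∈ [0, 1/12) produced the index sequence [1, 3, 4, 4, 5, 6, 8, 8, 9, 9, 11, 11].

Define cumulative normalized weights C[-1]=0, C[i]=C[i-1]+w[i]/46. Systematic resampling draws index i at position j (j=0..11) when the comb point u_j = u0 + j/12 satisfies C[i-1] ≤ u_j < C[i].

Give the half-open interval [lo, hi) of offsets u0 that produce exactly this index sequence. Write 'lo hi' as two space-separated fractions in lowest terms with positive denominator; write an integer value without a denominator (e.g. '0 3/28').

17/276 7/92

C = [0, 2/23, 3/23, 5/23, 8/23, 11/23, 12/23, 12/23, 16/23, 19/23, 41/46, 1]
j=0 picked index 1: u0 ∈ [0, 2/23)
j=1 picked index 3: u0 ∈ [13/276, 37/276)
j=2 picked index 4: u0 ∈ [7/138, 25/138)
j=3 picked index 4: u0 ∈ [-3/92, 9/92)
j=4 picked index 5: u0 ∈ [1/69, 10/69)
j=5 picked index 6: u0 ∈ [17/276, 29/276)
j=6 picked index 8: u0 ∈ [1/46, 9/46)
j=7 picked index 8: u0 ∈ [-17/276, 31/276)
j=8 picked index 9: u0 ∈ [2/69, 11/69)
j=9 picked index 9: u0 ∈ [-5/92, 7/92)
j=10 picked index 11: u0 ∈ [4/69, 1/6)
j=11 picked index 11: u0 ∈ [-7/276, 1/12)
intersection: [17/276, 7/92)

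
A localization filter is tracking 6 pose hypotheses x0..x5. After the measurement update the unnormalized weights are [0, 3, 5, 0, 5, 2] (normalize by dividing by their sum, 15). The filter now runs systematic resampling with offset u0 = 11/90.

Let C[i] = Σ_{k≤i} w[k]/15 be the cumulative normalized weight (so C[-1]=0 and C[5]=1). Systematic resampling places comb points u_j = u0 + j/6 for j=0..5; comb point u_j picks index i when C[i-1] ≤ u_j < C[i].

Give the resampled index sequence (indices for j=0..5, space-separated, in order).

1 2 2 4 4 5

C = [0, 1/5, 8/15, 8/15, 13/15, 1]
j=0: u_0=11/90 ∈ [0, 1/5) → index 1
j=1: u_1=13/45 ∈ [1/5, 8/15) → index 2
j=2: u_2=41/90 ∈ [1/5, 8/15) → index 2
j=3: u_3=28/45 ∈ [8/15, 13/15) → index 4
j=4: u_4=71/90 ∈ [8/15, 13/15) → index 4
j=5: u_5=43/45 ∈ [13/15, 1) → index 5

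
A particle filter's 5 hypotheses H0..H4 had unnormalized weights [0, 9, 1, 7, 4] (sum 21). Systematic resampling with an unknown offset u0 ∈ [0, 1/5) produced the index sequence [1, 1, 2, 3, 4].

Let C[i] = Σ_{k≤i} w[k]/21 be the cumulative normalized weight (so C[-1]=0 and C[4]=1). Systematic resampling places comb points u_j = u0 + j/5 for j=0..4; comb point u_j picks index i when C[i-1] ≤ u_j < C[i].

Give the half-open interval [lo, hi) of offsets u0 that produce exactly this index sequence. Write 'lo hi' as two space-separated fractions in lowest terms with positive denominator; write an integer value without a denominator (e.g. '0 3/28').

1/35 8/105

C = [0, 3/7, 10/21, 17/21, 1]
j=0 picked index 1: u0 ∈ [0, 3/7)
j=1 picked index 1: u0 ∈ [-1/5, 8/35)
j=2 picked index 2: u0 ∈ [1/35, 8/105)
j=3 picked index 3: u0 ∈ [-13/105, 22/105)
j=4 picked index 4: u0 ∈ [1/105, 1/5)
intersection: [1/35, 8/105)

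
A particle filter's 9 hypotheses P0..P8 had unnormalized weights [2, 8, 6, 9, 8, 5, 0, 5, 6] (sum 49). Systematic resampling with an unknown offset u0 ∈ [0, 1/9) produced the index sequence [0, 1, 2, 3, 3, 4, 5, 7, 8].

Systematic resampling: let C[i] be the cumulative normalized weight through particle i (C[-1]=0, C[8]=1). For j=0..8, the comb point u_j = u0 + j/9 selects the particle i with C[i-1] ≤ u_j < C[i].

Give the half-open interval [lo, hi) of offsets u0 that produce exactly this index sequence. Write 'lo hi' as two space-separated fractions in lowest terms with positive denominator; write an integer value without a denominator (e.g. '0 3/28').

1/147 2/49

C = [2/49, 10/49, 16/49, 25/49, 33/49, 38/49, 38/49, 43/49, 1]
j=0 picked index 0: u0 ∈ [0, 2/49)
j=1 picked index 1: u0 ∈ [-31/441, 41/441)
j=2 picked index 2: u0 ∈ [-8/441, 46/441)
j=3 picked index 3: u0 ∈ [-1/147, 26/147)
j=4 picked index 3: u0 ∈ [-52/441, 29/441)
j=5 picked index 4: u0 ∈ [-20/441, 52/441)
j=6 picked index 5: u0 ∈ [1/147, 16/147)
j=7 picked index 7: u0 ∈ [-1/441, 44/441)
j=8 picked index 8: u0 ∈ [-5/441, 1/9)
intersection: [1/147, 2/49)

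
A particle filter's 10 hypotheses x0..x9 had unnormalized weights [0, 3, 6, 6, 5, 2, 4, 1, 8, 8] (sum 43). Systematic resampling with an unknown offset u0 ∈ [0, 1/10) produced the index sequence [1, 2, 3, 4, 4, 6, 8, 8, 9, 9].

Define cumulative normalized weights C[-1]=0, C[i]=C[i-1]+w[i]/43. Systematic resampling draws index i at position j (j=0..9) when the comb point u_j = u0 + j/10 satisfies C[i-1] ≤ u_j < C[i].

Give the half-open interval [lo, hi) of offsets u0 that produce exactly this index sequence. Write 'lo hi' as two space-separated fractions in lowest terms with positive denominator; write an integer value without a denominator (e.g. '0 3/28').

21/430 14/215

C = [0, 3/43, 9/43, 15/43, 20/43, 22/43, 26/43, 27/43, 35/43, 1]
j=0 picked index 1: u0 ∈ [0, 3/43)
j=1 picked index 2: u0 ∈ [-13/430, 47/430)
j=2 picked index 3: u0 ∈ [2/215, 32/215)
j=3 picked index 4: u0 ∈ [21/430, 71/430)
j=4 picked index 4: u0 ∈ [-11/215, 14/215)
j=5 picked index 6: u0 ∈ [1/86, 9/86)
j=6 picked index 8: u0 ∈ [6/215, 46/215)
j=7 picked index 8: u0 ∈ [-31/430, 49/430)
j=8 picked index 9: u0 ∈ [3/215, 1/5)
j=9 picked index 9: u0 ∈ [-37/430, 1/10)
intersection: [21/430, 14/215)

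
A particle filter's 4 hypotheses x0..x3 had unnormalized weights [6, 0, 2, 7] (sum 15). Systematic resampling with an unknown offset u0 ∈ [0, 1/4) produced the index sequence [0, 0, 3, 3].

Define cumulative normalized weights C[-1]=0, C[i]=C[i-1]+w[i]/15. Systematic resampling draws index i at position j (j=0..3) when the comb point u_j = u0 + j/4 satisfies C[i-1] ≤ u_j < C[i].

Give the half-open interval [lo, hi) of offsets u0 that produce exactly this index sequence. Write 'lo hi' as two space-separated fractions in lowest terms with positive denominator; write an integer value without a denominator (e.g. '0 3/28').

1/30 3/20

C = [2/5, 2/5, 8/15, 1]
j=0 picked index 0: u0 ∈ [0, 2/5)
j=1 picked index 0: u0 ∈ [-1/4, 3/20)
j=2 picked index 3: u0 ∈ [1/30, 1/2)
j=3 picked index 3: u0 ∈ [-13/60, 1/4)
intersection: [1/30, 3/20)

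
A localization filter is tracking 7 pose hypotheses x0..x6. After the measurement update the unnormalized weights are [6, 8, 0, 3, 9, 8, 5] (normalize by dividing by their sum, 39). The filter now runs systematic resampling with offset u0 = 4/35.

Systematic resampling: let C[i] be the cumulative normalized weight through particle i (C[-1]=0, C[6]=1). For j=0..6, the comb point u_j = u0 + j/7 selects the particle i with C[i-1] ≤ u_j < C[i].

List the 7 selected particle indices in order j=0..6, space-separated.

C = [2/13, 14/39, 14/39, 17/39, 2/3, 34/39, 1]
j=0: u_0=4/35 ∈ [0, 2/13) → index 0
j=1: u_1=9/35 ∈ [2/13, 14/39) → index 1
j=2: u_2=2/5 ∈ [14/39, 17/39) → index 3
j=3: u_3=19/35 ∈ [17/39, 2/3) → index 4
j=4: u_4=24/35 ∈ [2/3, 34/39) → index 5
j=5: u_5=29/35 ∈ [2/3, 34/39) → index 5
j=6: u_6=34/35 ∈ [34/39, 1) → index 6

0 1 3 4 5 5 6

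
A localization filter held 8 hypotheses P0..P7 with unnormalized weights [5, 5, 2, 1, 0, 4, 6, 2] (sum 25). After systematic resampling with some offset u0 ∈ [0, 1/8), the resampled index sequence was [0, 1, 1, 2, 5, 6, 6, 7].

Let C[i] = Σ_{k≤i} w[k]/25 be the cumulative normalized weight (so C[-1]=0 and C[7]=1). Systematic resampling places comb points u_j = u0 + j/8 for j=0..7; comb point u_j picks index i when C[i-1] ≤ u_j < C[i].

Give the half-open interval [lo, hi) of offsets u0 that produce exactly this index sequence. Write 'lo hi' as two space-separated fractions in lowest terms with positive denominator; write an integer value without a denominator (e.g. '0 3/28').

C = [1/5, 2/5, 12/25, 13/25, 13/25, 17/25, 23/25, 1]
j=0 picked index 0: u0 ∈ [0, 1/5)
j=1 picked index 1: u0 ∈ [3/40, 11/40)
j=2 picked index 1: u0 ∈ [-1/20, 3/20)
j=3 picked index 2: u0 ∈ [1/40, 21/200)
j=4 picked index 5: u0 ∈ [1/50, 9/50)
j=5 picked index 6: u0 ∈ [11/200, 59/200)
j=6 picked index 6: u0 ∈ [-7/100, 17/100)
j=7 picked index 7: u0 ∈ [9/200, 1/8)
intersection: [3/40, 21/200)

3/40 21/200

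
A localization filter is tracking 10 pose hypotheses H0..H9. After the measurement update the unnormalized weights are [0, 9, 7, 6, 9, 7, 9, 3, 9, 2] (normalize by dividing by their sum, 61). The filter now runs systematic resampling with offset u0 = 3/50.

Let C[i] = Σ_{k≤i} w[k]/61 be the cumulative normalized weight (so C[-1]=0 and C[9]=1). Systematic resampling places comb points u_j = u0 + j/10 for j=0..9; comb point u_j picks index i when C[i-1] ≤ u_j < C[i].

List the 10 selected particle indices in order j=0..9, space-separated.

C = [0, 9/61, 16/61, 22/61, 31/61, 38/61, 47/61, 50/61, 59/61, 1]
j=0: u_0=3/50 ∈ [0, 9/61) → index 1
j=1: u_1=4/25 ∈ [9/61, 16/61) → index 2
j=2: u_2=13/50 ∈ [9/61, 16/61) → index 2
j=3: u_3=9/25 ∈ [16/61, 22/61) → index 3
j=4: u_4=23/50 ∈ [22/61, 31/61) → index 4
j=5: u_5=14/25 ∈ [31/61, 38/61) → index 5
j=6: u_6=33/50 ∈ [38/61, 47/61) → index 6
j=7: u_7=19/25 ∈ [38/61, 47/61) → index 6
j=8: u_8=43/50 ∈ [50/61, 59/61) → index 8
j=9: u_9=24/25 ∈ [50/61, 59/61) → index 8

1 2 2 3 4 5 6 6 8 8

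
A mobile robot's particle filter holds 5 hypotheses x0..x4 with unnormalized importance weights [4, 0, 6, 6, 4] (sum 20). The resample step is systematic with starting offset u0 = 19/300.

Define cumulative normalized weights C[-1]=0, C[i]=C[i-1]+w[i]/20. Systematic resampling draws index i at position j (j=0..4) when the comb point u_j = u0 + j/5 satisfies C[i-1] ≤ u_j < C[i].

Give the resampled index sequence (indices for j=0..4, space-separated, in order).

C = [1/5, 1/5, 1/2, 4/5, 1]
j=0: u_0=19/300 ∈ [0, 1/5) → index 0
j=1: u_1=79/300 ∈ [1/5, 1/2) → index 2
j=2: u_2=139/300 ∈ [1/5, 1/2) → index 2
j=3: u_3=199/300 ∈ [1/2, 4/5) → index 3
j=4: u_4=259/300 ∈ [4/5, 1) → index 4

0 2 2 3 4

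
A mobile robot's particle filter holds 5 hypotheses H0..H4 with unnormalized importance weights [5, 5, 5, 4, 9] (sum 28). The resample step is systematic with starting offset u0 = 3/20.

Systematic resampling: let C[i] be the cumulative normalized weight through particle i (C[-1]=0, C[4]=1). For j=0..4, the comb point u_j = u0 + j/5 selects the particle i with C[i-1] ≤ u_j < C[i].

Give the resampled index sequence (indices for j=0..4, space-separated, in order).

C = [5/28, 5/14, 15/28, 19/28, 1]
j=0: u_0=3/20 ∈ [0, 5/28) → index 0
j=1: u_1=7/20 ∈ [5/28, 5/14) → index 1
j=2: u_2=11/20 ∈ [15/28, 19/28) → index 3
j=3: u_3=3/4 ∈ [19/28, 1) → index 4
j=4: u_4=19/20 ∈ [19/28, 1) → index 4

0 1 3 4 4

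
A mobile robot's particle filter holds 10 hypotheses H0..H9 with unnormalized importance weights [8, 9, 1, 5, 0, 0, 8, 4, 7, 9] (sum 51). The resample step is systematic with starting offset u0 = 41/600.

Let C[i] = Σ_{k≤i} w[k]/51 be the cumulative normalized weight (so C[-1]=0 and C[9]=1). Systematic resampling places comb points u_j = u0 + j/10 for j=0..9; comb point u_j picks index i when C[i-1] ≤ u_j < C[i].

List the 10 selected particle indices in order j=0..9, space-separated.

C = [8/51, 1/3, 6/17, 23/51, 23/51, 23/51, 31/51, 35/51, 14/17, 1]
j=0: u_0=41/600 ∈ [0, 8/51) → index 0
j=1: u_1=101/600 ∈ [8/51, 1/3) → index 1
j=2: u_2=161/600 ∈ [8/51, 1/3) → index 1
j=3: u_3=221/600 ∈ [6/17, 23/51) → index 3
j=4: u_4=281/600 ∈ [23/51, 31/51) → index 6
j=5: u_5=341/600 ∈ [23/51, 31/51) → index 6
j=6: u_6=401/600 ∈ [31/51, 35/51) → index 7
j=7: u_7=461/600 ∈ [35/51, 14/17) → index 8
j=8: u_8=521/600 ∈ [14/17, 1) → index 9
j=9: u_9=581/600 ∈ [14/17, 1) → index 9

0 1 1 3 6 6 7 8 9 9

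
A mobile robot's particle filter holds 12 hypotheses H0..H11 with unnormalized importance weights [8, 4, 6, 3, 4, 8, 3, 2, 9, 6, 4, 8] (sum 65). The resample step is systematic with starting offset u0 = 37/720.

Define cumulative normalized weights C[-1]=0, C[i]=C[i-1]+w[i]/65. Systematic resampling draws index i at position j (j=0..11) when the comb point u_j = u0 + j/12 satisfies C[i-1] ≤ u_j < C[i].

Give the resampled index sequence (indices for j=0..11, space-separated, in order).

0 1 2 3 5 5 6 8 8 9 11 11

C = [8/65, 12/65, 18/65, 21/65, 5/13, 33/65, 36/65, 38/65, 47/65, 53/65, 57/65, 1]
j=0: u_0=37/720 ∈ [0, 8/65) → index 0
j=1: u_1=97/720 ∈ [8/65, 12/65) → index 1
j=2: u_2=157/720 ∈ [12/65, 18/65) → index 2
j=3: u_3=217/720 ∈ [18/65, 21/65) → index 3
j=4: u_4=277/720 ∈ [5/13, 33/65) → index 5
j=5: u_5=337/720 ∈ [5/13, 33/65) → index 5
j=6: u_6=397/720 ∈ [33/65, 36/65) → index 6
j=7: u_7=457/720 ∈ [38/65, 47/65) → index 8
j=8: u_8=517/720 ∈ [38/65, 47/65) → index 8
j=9: u_9=577/720 ∈ [47/65, 53/65) → index 9
j=10: u_10=637/720 ∈ [57/65, 1) → index 11
j=11: u_11=697/720 ∈ [57/65, 1) → index 11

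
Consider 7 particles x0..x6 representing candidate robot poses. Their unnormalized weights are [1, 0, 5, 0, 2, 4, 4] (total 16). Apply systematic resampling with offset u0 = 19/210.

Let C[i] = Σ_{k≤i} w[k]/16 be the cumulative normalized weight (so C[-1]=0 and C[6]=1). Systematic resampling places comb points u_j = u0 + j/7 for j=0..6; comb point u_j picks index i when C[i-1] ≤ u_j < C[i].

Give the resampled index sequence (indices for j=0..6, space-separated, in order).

2 2 4 5 5 6 6

C = [1/16, 1/16, 3/8, 3/8, 1/2, 3/4, 1]
j=0: u_0=19/210 ∈ [1/16, 3/8) → index 2
j=1: u_1=7/30 ∈ [1/16, 3/8) → index 2
j=2: u_2=79/210 ∈ [3/8, 1/2) → index 4
j=3: u_3=109/210 ∈ [1/2, 3/4) → index 5
j=4: u_4=139/210 ∈ [1/2, 3/4) → index 5
j=5: u_5=169/210 ∈ [3/4, 1) → index 6
j=6: u_6=199/210 ∈ [3/4, 1) → index 6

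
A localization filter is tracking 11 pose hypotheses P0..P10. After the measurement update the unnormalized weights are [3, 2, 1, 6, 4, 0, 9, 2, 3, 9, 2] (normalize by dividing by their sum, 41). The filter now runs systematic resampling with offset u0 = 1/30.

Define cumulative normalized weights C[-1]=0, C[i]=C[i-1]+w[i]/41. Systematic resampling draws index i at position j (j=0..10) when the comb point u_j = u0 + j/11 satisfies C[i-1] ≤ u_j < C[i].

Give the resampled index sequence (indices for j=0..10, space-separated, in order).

C = [3/41, 5/41, 6/41, 12/41, 16/41, 16/41, 25/41, 27/41, 30/41, 39/41, 1]
j=0: u_0=1/30 ∈ [0, 3/41) → index 0
j=1: u_1=41/330 ∈ [5/41, 6/41) → index 2
j=2: u_2=71/330 ∈ [6/41, 12/41) → index 3
j=3: u_3=101/330 ∈ [12/41, 16/41) → index 4
j=4: u_4=131/330 ∈ [16/41, 25/41) → index 6
j=5: u_5=161/330 ∈ [16/41, 25/41) → index 6
j=6: u_6=191/330 ∈ [16/41, 25/41) → index 6
j=7: u_7=221/330 ∈ [27/41, 30/41) → index 8
j=8: u_8=251/330 ∈ [30/41, 39/41) → index 9
j=9: u_9=281/330 ∈ [30/41, 39/41) → index 9
j=10: u_10=311/330 ∈ [30/41, 39/41) → index 9

0 2 3 4 6 6 6 8 9 9 9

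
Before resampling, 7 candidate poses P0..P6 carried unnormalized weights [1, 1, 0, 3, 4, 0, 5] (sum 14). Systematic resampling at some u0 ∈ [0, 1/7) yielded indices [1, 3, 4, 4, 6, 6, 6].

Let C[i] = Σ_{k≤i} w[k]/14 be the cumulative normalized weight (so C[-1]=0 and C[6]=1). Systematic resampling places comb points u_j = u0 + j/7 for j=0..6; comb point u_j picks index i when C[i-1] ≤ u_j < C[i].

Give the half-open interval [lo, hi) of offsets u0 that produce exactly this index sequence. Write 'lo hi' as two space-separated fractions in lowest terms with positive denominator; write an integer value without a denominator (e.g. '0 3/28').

C = [1/14, 1/7, 1/7, 5/14, 9/14, 9/14, 1]
j=0 picked index 1: u0 ∈ [1/14, 1/7)
j=1 picked index 3: u0 ∈ [0, 3/14)
j=2 picked index 4: u0 ∈ [1/14, 5/14)
j=3 picked index 4: u0 ∈ [-1/14, 3/14)
j=4 picked index 6: u0 ∈ [1/14, 3/7)
j=5 picked index 6: u0 ∈ [-1/14, 2/7)
j=6 picked index 6: u0 ∈ [-3/14, 1/7)
intersection: [1/14, 1/7)

1/14 1/7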